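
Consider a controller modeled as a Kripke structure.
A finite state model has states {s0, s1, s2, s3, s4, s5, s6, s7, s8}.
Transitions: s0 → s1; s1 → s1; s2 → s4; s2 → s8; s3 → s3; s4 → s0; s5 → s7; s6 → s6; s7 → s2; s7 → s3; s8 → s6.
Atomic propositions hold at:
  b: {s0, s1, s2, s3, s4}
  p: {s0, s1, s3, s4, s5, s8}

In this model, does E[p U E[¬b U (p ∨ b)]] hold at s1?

Yes

Sat(¬b) = {s5, s6, s7, s8}
Sat(p ∨ b) = {s0, s1, s2, s3, s4, s5, s8}
E[¬b U (p ∨ b)]: least fixpoint, start Z0 = Sat((p ∨ b)) = {s0, s1, s2, s3, s4, s5, s8}, add states in Sat(¬b) with some successor in Z. Z1 = {s0, s1, s2, s3, s4, s5, s7, s8}; fixed.
Sat(E[¬b U (p ∨ b)]) = {s0, s1, s2, s3, s4, s5, s7, s8}
E[p U E[¬b U (p ∨ b)]]: least fixpoint, start Z0 = Sat(E[¬b U (p ∨ b)]) = {s0, s1, s2, s3, s4, s5, s7, s8}, add states in Sat(p) with some successor in Z. Already a fixed point.
Sat(E[p U E[¬b U (p ∨ b)]]) = {s0, s1, s2, s3, s4, s5, s7, s8}
s1 ∈ Sat(E[p U E[¬b U (p ∨ b)]]) = {s0, s1, s2, s3, s4, s5, s7, s8}, so the formula holds at s1.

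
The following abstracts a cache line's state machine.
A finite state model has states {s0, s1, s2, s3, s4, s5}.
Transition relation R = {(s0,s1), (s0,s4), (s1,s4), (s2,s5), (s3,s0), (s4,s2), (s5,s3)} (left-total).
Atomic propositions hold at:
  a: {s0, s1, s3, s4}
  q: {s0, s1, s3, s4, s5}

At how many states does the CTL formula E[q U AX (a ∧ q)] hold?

4

Sat(a ∧ q) = {s0, s1, s3, s4}
Sat(AX (a ∧ q)) = {s : every successor in {s0, s1, s3, s4}} = {s0, s1, s3, s5}
E[q U AX (a ∧ q)]: least fixpoint, start Z0 = Sat(AX (a ∧ q)) = {s0, s1, s3, s5}, add states in Sat(q) with some successor in Z. Already a fixed point.
Sat(E[q U AX (a ∧ q)]) = {s0, s1, s3, s5}
|Sat(E[q U AX (a ∧ q)])| = |{s0, s1, s3, s5}| = 4.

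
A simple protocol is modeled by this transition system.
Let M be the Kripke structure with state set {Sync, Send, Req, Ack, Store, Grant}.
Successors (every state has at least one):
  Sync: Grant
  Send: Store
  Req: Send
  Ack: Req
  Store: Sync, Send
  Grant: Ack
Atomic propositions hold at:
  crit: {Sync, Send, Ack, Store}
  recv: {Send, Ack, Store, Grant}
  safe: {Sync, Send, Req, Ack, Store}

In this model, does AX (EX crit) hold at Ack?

Sat(EX crit) = {s : some successor in {Sync, Send, Ack, Store}} = {Send, Req, Store, Grant}
Sat(AX (EX crit)) = {s : every successor in {Send, Req, Store, Grant}} = {Sync, Send, Req, Ack}
Ack ∈ Sat(AX (EX crit)) = {Sync, Send, Req, Ack}, so the formula holds at Ack.

Yes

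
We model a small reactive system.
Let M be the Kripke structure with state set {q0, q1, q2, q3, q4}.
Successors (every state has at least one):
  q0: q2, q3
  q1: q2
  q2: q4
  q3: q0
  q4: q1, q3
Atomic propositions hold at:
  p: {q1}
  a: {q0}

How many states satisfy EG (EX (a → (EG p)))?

EG p: greatest fixpoint, start Z0 = {q1}, keep only states in Sat with some successor in Z. Z1 = ∅; fixed.
Sat(EG p) = ∅
Sat(a → (EG p)) = {q1, q2, q3, q4}
Sat(EX (a → (EG p))) = {s : some successor in {q1, q2, q3, q4}} = {q0, q1, q2, q4}
EG (EX (a → (EG p))): greatest fixpoint, start Z0 = {q0, q1, q2, q4}, keep only states in Sat with some successor in Z. Already a fixed point.
Sat(EG (EX (a → (EG p)))) = {q0, q1, q2, q4}
|Sat(EG (EX (a → (EG p))))| = |{q0, q1, q2, q4}| = 4.

4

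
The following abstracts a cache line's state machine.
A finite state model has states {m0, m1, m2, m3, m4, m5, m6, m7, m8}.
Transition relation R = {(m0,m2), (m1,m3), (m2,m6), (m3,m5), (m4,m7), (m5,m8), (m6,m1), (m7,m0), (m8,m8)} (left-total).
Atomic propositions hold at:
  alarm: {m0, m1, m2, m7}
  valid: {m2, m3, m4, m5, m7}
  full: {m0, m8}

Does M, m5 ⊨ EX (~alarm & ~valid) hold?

Sat(~alarm) = {m3, m4, m5, m6, m8}
Sat(~valid) = {m0, m1, m6, m8}
Sat(~alarm & ~valid) = {m6, m8}
Sat(EX (~alarm & ~valid)) = {s : some successor in {m6, m8}} = {m2, m5, m8}
m5 ∈ Sat(EX (~alarm & ~valid)) = {m2, m5, m8}, so the formula holds at m5.

Yes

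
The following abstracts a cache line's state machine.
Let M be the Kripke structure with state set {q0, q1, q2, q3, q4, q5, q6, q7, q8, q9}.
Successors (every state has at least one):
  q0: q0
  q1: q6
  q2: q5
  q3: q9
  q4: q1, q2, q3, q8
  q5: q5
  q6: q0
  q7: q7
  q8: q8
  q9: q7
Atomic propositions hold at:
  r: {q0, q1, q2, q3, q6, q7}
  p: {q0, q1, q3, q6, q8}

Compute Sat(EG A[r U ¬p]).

Sat(¬p) = {q2, q4, q5, q7, q9}
A[r U ¬p]: least fixpoint, start Z0 = Sat(¬p) = {q2, q4, q5, q7, q9}, add states in Sat(r) with every successor in Z. Z1 = {q2, q3, q4, q5, q7, q9}; fixed.
Sat(A[r U ¬p]) = {q2, q3, q4, q5, q7, q9}
EG A[r U ¬p]: greatest fixpoint, start Z0 = {q2, q3, q4, q5, q7, q9}, keep only states in Sat with some successor in Z. Already a fixed point.
Sat(EG A[r U ¬p]) = {q2, q3, q4, q5, q7, q9}

{q2, q3, q4, q5, q7, q9}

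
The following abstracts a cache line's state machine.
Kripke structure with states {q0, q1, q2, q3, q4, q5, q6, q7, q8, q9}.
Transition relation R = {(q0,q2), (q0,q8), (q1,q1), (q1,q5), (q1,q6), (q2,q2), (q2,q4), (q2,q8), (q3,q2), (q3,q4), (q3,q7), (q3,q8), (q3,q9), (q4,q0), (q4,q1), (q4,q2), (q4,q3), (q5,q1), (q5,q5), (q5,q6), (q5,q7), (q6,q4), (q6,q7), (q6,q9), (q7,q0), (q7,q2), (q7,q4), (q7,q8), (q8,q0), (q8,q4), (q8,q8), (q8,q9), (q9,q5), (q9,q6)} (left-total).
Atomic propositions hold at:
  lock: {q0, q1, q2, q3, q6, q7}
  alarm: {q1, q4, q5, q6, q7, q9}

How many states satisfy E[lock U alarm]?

9

E[lock U alarm]: least fixpoint, start Z0 = Sat(alarm) = {q1, q4, q5, q6, q7, q9}, add states in Sat(lock) with some successor in Z. Z1 = {q1, q2, q3, q4, q5, q6, q7, q9}; Z2 = {q0, q1, q2, q3, q4, q5, q6, q7, q9}; fixed.
Sat(E[lock U alarm]) = {q0, q1, q2, q3, q4, q5, q6, q7, q9}
|Sat(E[lock U alarm])| = |{q0, q1, q2, q3, q4, q5, q6, q7, q9}| = 9.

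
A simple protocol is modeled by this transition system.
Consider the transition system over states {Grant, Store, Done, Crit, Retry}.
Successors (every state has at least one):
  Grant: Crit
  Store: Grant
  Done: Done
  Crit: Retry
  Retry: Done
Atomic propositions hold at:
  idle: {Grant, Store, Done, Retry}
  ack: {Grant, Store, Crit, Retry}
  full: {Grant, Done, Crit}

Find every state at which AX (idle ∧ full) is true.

Sat(idle ∧ full) = {Grant, Done}
Sat(AX (idle ∧ full)) = {s : every successor in {Grant, Done}} = {Store, Done, Retry}

{Store, Done, Retry}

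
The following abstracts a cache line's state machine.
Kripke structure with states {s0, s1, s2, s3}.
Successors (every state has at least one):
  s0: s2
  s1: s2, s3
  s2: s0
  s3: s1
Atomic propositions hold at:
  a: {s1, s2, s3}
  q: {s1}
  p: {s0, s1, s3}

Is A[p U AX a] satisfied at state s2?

Sat(AX a) = {s : every successor in {s1, s2, s3}} = {s0, s1, s3}
A[p U AX a]: least fixpoint, start Z0 = Sat(AX a) = {s0, s1, s3}, add states in Sat(p) with every successor in Z. Already a fixed point.
Sat(A[p U AX a]) = {s0, s1, s3}
s2 ∉ Sat(A[p U AX a]) = {s0, s1, s3}, so the formula does not hold at s2.

No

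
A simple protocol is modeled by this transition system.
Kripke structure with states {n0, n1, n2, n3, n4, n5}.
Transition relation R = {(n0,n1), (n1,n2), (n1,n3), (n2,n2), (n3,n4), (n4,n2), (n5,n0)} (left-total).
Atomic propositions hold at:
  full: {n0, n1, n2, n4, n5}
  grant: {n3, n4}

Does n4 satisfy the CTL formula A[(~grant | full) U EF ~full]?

No

Sat(~grant) = {n0, n1, n2, n5}
Sat(~grant | full) = {n0, n1, n2, n4, n5}
Sat(~full) = {n3}
EF ~full: least fixpoint, start Z0 = {n3}, add states with some successor in Z. Z1 = {n1, n3}; Z2 = {n0, n1, n3}; Z3 = {n0, n1, n3, n5}; fixed.
Sat(EF ~full) = {n0, n1, n3, n5}
A[(~grant | full) U EF ~full]: least fixpoint, start Z0 = Sat(EF ~full) = {n0, n1, n3, n5}, add states in Sat(~grant | full) with every successor in Z. Already a fixed point.
Sat(A[(~grant | full) U EF ~full]) = {n0, n1, n3, n5}
n4 ∉ Sat(A[(~grant | full) U EF ~full]) = {n0, n1, n3, n5}, so the formula does not hold at n4.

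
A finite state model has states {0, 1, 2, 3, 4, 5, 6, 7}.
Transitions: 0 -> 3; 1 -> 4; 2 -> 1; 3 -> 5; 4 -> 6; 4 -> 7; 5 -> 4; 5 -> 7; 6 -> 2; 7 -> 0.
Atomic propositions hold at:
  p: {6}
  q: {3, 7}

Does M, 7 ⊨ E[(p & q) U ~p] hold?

Sat(p & q) = ∅
Sat(~p) = {0, 1, 2, 3, 4, 5, 7}
E[(p & q) U ~p]: least fixpoint, start Z0 = Sat(~p) = {0, 1, 2, 3, 4, 5, 7}, add states in Sat(p & q) with some successor in Z. Already a fixed point.
Sat(E[(p & q) U ~p]) = {0, 1, 2, 3, 4, 5, 7}
7 ∈ Sat(E[(p & q) U ~p]) = {0, 1, 2, 3, 4, 5, 7}, so the formula holds at 7.

Yes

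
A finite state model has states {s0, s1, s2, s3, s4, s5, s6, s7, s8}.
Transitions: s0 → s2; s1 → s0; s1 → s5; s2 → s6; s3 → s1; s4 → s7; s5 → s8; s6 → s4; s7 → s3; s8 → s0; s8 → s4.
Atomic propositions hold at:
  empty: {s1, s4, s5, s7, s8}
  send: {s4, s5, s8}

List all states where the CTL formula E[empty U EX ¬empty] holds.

{s0, s1, s2, s4, s5, s7, s8}

Sat(¬empty) = {s0, s2, s3, s6}
Sat(EX ¬empty) = {s : some successor in {s0, s2, s3, s6}} = {s0, s1, s2, s7, s8}
E[empty U EX ¬empty]: least fixpoint, start Z0 = Sat(EX ¬empty) = {s0, s1, s2, s7, s8}, add states in Sat(empty) with some successor in Z. Z1 = {s0, s1, s2, s4, s5, s7, s8}; fixed.
Sat(E[empty U EX ¬empty]) = {s0, s1, s2, s4, s5, s7, s8}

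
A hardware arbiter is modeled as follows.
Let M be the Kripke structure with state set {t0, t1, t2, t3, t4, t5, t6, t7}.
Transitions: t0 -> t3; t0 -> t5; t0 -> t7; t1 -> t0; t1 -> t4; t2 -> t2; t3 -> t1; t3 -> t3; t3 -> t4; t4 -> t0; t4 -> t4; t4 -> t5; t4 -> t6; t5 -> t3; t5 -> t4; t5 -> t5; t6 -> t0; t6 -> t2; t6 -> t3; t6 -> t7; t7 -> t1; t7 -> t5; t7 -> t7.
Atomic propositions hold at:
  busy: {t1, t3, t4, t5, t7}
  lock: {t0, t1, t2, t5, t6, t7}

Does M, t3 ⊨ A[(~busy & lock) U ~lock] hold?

Yes

Sat(~busy) = {t0, t2, t6}
Sat(~busy & lock) = {t0, t2, t6}
Sat(~lock) = {t3, t4}
A[(~busy & lock) U ~lock]: least fixpoint, start Z0 = Sat(~lock) = {t3, t4}, add states in Sat(~busy & lock) with every successor in Z. Already a fixed point.
Sat(A[(~busy & lock) U ~lock]) = {t3, t4}
t3 ∈ Sat(A[(~busy & lock) U ~lock]) = {t3, t4}, so the formula holds at t3.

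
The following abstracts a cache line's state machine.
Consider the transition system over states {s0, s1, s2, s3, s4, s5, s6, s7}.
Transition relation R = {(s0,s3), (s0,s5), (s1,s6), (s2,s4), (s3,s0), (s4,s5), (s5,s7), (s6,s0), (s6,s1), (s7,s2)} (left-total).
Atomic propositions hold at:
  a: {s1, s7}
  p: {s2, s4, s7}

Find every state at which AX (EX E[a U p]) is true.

{s4, s5, s7}

E[a U p]: least fixpoint, start Z0 = Sat(p) = {s2, s4, s7}, add states in Sat(a) with some successor in Z. Already a fixed point.
Sat(E[a U p]) = {s2, s4, s7}
Sat(EX E[a U p]) = {s : some successor in {s2, s4, s7}} = {s2, s5, s7}
Sat(AX (EX E[a U p])) = {s : every successor in {s2, s5, s7}} = {s4, s5, s7}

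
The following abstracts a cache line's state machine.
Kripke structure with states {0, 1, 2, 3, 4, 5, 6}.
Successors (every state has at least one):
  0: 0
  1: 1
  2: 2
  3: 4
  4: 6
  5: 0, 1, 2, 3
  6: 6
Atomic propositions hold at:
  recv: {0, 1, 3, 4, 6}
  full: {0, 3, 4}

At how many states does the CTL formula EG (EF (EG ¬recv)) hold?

Sat(¬recv) = {2, 5}
EG ¬recv: greatest fixpoint, start Z0 = {2, 5}, keep only states in Sat with some successor in Z. Already a fixed point.
Sat(EG ¬recv) = {2, 5}
EF (EG ¬recv): least fixpoint, start Z0 = {2, 5}, add states with some successor in Z. Already a fixed point.
Sat(EF (EG ¬recv)) = {2, 5}
EG (EF (EG ¬recv)): greatest fixpoint, start Z0 = {2, 5}, keep only states in Sat with some successor in Z. Already a fixed point.
Sat(EG (EF (EG ¬recv))) = {2, 5}
|Sat(EG (EF (EG ¬recv)))| = |{2, 5}| = 2.

2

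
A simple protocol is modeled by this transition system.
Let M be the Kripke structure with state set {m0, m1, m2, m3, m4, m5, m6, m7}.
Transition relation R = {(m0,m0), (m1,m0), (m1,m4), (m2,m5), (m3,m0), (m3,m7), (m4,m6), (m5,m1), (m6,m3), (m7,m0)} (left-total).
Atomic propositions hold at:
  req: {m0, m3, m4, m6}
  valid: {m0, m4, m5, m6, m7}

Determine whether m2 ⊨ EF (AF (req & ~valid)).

Yes

Sat(~valid) = {m1, m2, m3}
Sat(req & ~valid) = {m3}
AF (req & ~valid): least fixpoint, start Z0 = {m3}, add states with every successor in Z. Z1 = {m3, m6}; Z2 = {m3, m4, m6}; fixed.
Sat(AF (req & ~valid)) = {m3, m4, m6}
EF (AF (req & ~valid)): least fixpoint, start Z0 = {m3, m4, m6}, add states with some successor in Z. Z1 = {m1, m3, m4, m6}; Z2 = {m1, m3, m4, m5, m6}; Z3 = {m1, m2, m3, m4, m5, m6}; fixed.
Sat(EF (AF (req & ~valid))) = {m1, m2, m3, m4, m5, m6}
m2 ∈ Sat(EF (AF (req & ~valid))) = {m1, m2, m3, m4, m5, m6}, so the formula holds at m2.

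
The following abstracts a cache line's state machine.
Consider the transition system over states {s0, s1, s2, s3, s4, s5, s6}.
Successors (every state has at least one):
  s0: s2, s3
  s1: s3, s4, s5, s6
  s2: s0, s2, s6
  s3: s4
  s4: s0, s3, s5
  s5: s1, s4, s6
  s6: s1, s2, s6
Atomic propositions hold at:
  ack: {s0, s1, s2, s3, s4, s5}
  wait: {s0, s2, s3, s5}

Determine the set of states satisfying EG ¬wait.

{s1, s6}

Sat(¬wait) = {s1, s4, s6}
EG ¬wait: greatest fixpoint, start Z0 = {s1, s4, s6}, keep only states in Sat with some successor in Z. Z1 = {s1, s6}; fixed.
Sat(EG ¬wait) = {s1, s6}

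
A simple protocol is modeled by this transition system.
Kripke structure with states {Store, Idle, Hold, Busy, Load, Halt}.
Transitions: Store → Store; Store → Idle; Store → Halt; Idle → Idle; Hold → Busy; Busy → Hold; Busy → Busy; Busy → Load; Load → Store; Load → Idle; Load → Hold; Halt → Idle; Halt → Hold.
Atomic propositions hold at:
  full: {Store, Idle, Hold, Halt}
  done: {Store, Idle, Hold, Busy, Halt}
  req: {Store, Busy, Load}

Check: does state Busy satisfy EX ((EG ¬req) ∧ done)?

Sat(¬req) = {Idle, Hold, Halt}
EG ¬req: greatest fixpoint, start Z0 = {Idle, Hold, Halt}, keep only states in Sat with some successor in Z. Z1 = {Idle, Halt}; fixed.
Sat(EG ¬req) = {Idle, Halt}
Sat((EG ¬req) ∧ done) = {Idle, Halt}
Sat(EX ((EG ¬req) ∧ done)) = {s : some successor in {Idle, Halt}} = {Store, Idle, Load, Halt}
Busy ∉ Sat(EX ((EG ¬req) ∧ done)) = {Store, Idle, Load, Halt}, so the formula does not hold at Busy.

No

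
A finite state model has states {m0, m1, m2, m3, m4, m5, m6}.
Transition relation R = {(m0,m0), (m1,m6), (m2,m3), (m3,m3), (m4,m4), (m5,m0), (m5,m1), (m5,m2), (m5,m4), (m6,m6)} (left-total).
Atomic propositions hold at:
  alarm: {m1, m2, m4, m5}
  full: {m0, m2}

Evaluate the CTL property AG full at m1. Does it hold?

No

AG full: greatest fixpoint, start Z0 = {m0, m2}, keep only states in Sat with every successor in Z. Z1 = {m0}; fixed.
Sat(AG full) = {m0}
m1 ∉ Sat(AG full) = {m0}, so the formula does not hold at m1.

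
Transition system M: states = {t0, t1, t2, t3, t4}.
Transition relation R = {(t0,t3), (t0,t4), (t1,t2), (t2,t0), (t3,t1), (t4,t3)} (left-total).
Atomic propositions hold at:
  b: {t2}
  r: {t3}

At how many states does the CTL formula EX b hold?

1

Sat(EX b) = {s : some successor in {t2}} = {t1}
|Sat(EX b)| = |{t1}| = 1.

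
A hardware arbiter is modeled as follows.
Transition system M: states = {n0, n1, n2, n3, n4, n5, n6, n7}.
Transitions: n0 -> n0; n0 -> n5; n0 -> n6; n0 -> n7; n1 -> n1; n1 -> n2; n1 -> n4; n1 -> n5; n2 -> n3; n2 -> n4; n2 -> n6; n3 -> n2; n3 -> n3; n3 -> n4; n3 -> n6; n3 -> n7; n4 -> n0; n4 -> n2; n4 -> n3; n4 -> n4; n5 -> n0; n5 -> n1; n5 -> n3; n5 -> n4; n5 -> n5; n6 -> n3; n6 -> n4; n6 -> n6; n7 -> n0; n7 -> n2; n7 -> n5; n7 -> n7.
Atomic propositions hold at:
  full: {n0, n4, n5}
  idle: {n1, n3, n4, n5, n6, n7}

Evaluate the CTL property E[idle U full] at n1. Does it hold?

E[idle U full]: least fixpoint, start Z0 = Sat(full) = {n0, n4, n5}, add states in Sat(idle) with some successor in Z. Z1 = {n0, n1, n3, n4, n5, n6, n7}; fixed.
Sat(E[idle U full]) = {n0, n1, n3, n4, n5, n6, n7}
n1 ∈ Sat(E[idle U full]) = {n0, n1, n3, n4, n5, n6, n7}, so the formula holds at n1.

Yes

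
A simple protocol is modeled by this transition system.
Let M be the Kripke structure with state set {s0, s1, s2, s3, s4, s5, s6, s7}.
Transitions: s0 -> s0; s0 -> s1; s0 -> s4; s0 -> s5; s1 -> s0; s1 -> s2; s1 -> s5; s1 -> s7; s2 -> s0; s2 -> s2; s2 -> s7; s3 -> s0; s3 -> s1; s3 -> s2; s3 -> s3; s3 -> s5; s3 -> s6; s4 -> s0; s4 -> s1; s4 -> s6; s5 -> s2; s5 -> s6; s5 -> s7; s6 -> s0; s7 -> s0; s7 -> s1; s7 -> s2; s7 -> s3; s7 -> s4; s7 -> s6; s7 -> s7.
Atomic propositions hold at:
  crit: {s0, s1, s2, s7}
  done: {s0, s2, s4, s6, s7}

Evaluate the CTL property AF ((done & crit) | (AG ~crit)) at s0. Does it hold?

Sat(done & crit) = {s0, s2, s7}
Sat(~crit) = {s3, s4, s5, s6}
AG ~crit: greatest fixpoint, start Z0 = {s3, s4, s5, s6}, keep only states in Sat with every successor in Z. Z1 = ∅; fixed.
Sat(AG ~crit) = ∅
Sat((done & crit) | (AG ~crit)) = {s0, s2, s7}
AF ((done & crit) | (AG ~crit)): least fixpoint, start Z0 = {s0, s2, s7}, add states with every successor in Z. Z1 = {s0, s2, s6, s7}; Z2 = {s0, s2, s5, s6, s7}; Z3 = {s0, s1, s2, s5, s6, s7}; Z4 = {s0, s1, s2, s4, s5, s6, s7}; fixed.
Sat(AF ((done & crit) | (AG ~crit))) = {s0, s1, s2, s4, s5, s6, s7}
s0 ∈ Sat(AF ((done & crit) | (AG ~crit))) = {s0, s1, s2, s4, s5, s6, s7}, so the formula holds at s0.

Yes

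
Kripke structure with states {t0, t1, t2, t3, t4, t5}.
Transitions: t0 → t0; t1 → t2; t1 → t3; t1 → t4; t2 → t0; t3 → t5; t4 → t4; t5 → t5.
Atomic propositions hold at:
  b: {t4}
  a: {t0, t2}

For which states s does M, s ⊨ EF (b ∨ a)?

{t0, t1, t2, t4}

Sat(b ∨ a) = {t0, t2, t4}
EF (b ∨ a): least fixpoint, start Z0 = {t0, t2, t4}, add states with some successor in Z. Z1 = {t0, t1, t2, t4}; fixed.
Sat(EF (b ∨ a)) = {t0, t1, t2, t4}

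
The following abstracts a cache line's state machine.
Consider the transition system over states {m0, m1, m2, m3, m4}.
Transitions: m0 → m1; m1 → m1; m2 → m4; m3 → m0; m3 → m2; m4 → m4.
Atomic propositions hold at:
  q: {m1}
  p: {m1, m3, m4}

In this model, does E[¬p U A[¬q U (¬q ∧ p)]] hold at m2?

Yes

Sat(¬p) = {m0, m2}
Sat(¬q) = {m0, m2, m3, m4}
Sat(¬q ∧ p) = {m3, m4}
A[¬q U (¬q ∧ p)]: least fixpoint, start Z0 = Sat((¬q ∧ p)) = {m3, m4}, add states in Sat(¬q) with every successor in Z. Z1 = {m2, m3, m4}; fixed.
Sat(A[¬q U (¬q ∧ p)]) = {m2, m3, m4}
E[¬p U A[¬q U (¬q ∧ p)]]: least fixpoint, start Z0 = Sat(A[¬q U (¬q ∧ p)]) = {m2, m3, m4}, add states in Sat(¬p) with some successor in Z. Already a fixed point.
Sat(E[¬p U A[¬q U (¬q ∧ p)]]) = {m2, m3, m4}
m2 ∈ Sat(E[¬p U A[¬q U (¬q ∧ p)]]) = {m2, m3, m4}, so the formula holds at m2.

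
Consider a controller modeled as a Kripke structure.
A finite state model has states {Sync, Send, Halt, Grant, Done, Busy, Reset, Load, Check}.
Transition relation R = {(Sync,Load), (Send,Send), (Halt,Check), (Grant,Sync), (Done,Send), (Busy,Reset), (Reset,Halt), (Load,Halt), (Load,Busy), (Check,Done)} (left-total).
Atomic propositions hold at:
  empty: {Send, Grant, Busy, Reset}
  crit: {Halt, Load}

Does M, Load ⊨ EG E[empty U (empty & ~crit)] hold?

Sat(~crit) = {Sync, Send, Grant, Done, Busy, Reset, Check}
Sat(empty & ~crit) = {Send, Grant, Busy, Reset}
E[empty U (empty & ~crit)]: least fixpoint, start Z0 = Sat((empty & ~crit)) = {Send, Grant, Busy, Reset}, add states in Sat(empty) with some successor in Z. Already a fixed point.
Sat(E[empty U (empty & ~crit)]) = {Send, Grant, Busy, Reset}
EG E[empty U (empty & ~crit)]: greatest fixpoint, start Z0 = {Send, Grant, Busy, Reset}, keep only states in Sat with some successor in Z. Z1 = {Send, Busy}; Z2 = {Send}; fixed.
Sat(EG E[empty U (empty & ~crit)]) = {Send}
Load ∉ Sat(EG E[empty U (empty & ~crit)]) = {Send}, so the formula does not hold at Load.

No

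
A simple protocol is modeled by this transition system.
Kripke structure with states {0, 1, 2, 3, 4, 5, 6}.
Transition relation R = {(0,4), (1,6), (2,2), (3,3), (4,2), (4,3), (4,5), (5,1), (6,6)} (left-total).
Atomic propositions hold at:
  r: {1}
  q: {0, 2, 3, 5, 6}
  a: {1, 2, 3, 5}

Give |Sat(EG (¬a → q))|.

5

Sat(¬a) = {0, 4, 6}
Sat(¬a → q) = {0, 1, 2, 3, 5, 6}
EG (¬a → q): greatest fixpoint, start Z0 = {0, 1, 2, 3, 5, 6}, keep only states in Sat with some successor in Z. Z1 = {1, 2, 3, 5, 6}; fixed.
Sat(EG (¬a → q)) = {1, 2, 3, 5, 6}
|Sat(EG (¬a → q))| = |{1, 2, 3, 5, 6}| = 5.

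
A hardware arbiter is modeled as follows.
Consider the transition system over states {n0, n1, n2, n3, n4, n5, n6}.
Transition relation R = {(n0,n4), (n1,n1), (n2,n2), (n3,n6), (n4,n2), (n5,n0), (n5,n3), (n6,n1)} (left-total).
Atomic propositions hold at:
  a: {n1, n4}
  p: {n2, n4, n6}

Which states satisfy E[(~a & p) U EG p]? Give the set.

Sat(~a) = {n0, n2, n3, n5, n6}
Sat(~a & p) = {n2, n6}
EG p: greatest fixpoint, start Z0 = {n2, n4, n6}, keep only states in Sat with some successor in Z. Z1 = {n2, n4}; fixed.
Sat(EG p) = {n2, n4}
E[(~a & p) U EG p]: least fixpoint, start Z0 = Sat(EG p) = {n2, n4}, add states in Sat(~a & p) with some successor in Z. Already a fixed point.
Sat(E[(~a & p) U EG p]) = {n2, n4}

{n2, n4}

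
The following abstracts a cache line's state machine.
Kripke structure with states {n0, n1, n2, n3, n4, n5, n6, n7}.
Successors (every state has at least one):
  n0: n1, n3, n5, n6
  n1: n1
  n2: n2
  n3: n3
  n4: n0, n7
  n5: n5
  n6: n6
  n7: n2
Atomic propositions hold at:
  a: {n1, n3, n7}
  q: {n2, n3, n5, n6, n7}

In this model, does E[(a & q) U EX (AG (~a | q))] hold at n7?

Sat(a & q) = {n3, n7}
Sat(~a) = {n0, n2, n4, n5, n6}
Sat(~a | q) = {n0, n2, n3, n4, n5, n6, n7}
AG (~a | q): greatest fixpoint, start Z0 = {n0, n2, n3, n4, n5, n6, n7}, keep only states in Sat with every successor in Z. Z1 = {n2, n3, n4, n5, n6, n7}; Z2 = {n2, n3, n5, n6, n7}; fixed.
Sat(AG (~a | q)) = {n2, n3, n5, n6, n7}
Sat(EX (AG (~a | q))) = {s : some successor in {n2, n3, n5, n6, n7}} = {n0, n2, n3, n4, n5, n6, n7}
E[(a & q) U EX (AG (~a | q))]: least fixpoint, start Z0 = Sat(EX (AG (~a | q))) = {n0, n2, n3, n4, n5, n6, n7}, add states in Sat(a & q) with some successor in Z. Already a fixed point.
Sat(E[(a & q) U EX (AG (~a | q))]) = {n0, n2, n3, n4, n5, n6, n7}
n7 ∈ Sat(E[(a & q) U EX (AG (~a | q))]) = {n0, n2, n3, n4, n5, n6, n7}, so the formula holds at n7.

Yes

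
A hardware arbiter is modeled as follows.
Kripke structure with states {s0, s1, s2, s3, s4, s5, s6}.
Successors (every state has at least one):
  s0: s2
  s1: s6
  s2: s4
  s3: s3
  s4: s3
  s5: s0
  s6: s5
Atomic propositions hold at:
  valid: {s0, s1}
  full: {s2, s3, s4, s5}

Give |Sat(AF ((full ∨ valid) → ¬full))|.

Sat(full ∨ valid) = {s0, s1, s2, s3, s4, s5}
Sat(¬full) = {s0, s1, s6}
Sat((full ∨ valid) → ¬full) = {s0, s1, s6}
AF ((full ∨ valid) → ¬full): least fixpoint, start Z0 = {s0, s1, s6}, add states with every successor in Z. Z1 = {s0, s1, s5, s6}; fixed.
Sat(AF ((full ∨ valid) → ¬full)) = {s0, s1, s5, s6}
|Sat(AF ((full ∨ valid) → ¬full))| = |{s0, s1, s5, s6}| = 4.

4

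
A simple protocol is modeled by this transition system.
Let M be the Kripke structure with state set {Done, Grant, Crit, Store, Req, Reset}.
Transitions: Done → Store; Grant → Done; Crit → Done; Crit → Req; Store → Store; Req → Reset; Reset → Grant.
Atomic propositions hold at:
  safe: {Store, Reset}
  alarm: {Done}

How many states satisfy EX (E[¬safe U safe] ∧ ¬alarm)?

Sat(¬safe) = {Done, Grant, Crit, Req}
E[¬safe U safe]: least fixpoint, start Z0 = Sat(safe) = {Store, Reset}, add states in Sat(¬safe) with some successor in Z. Z1 = {Done, Store, Req, Reset}; Z2 = {Done, Grant, Crit, Store, Req, Reset}; fixed.
Sat(E[¬safe U safe]) = {Done, Grant, Crit, Store, Req, Reset}
Sat(¬alarm) = {Grant, Crit, Store, Req, Reset}
Sat(E[¬safe U safe] ∧ ¬alarm) = {Grant, Crit, Store, Req, Reset}
Sat(EX (E[¬safe U safe] ∧ ¬alarm)) = {s : some successor in {Grant, Crit, Store, Req, Reset}} = {Done, Crit, Store, Req, Reset}
|Sat(EX (E[¬safe U safe] ∧ ¬alarm))| = |{Done, Crit, Store, Req, Reset}| = 5.

5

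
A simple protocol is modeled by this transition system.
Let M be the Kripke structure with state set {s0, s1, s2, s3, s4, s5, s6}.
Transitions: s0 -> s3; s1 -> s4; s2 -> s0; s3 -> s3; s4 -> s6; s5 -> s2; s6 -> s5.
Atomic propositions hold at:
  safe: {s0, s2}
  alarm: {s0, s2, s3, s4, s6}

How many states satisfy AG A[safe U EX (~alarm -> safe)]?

Sat(~alarm) = {s1, s5}
Sat(~alarm -> safe) = {s0, s2, s3, s4, s6}
Sat(EX (~alarm -> safe)) = {s : some successor in {s0, s2, s3, s4, s6}} = {s0, s1, s2, s3, s4, s5}
A[safe U EX (~alarm -> safe)]: least fixpoint, start Z0 = Sat(EX (~alarm -> safe)) = {s0, s1, s2, s3, s4, s5}, add states in Sat(safe) with every successor in Z. Already a fixed point.
Sat(A[safe U EX (~alarm -> safe)]) = {s0, s1, s2, s3, s4, s5}
AG A[safe U EX (~alarm -> safe)]: greatest fixpoint, start Z0 = {s0, s1, s2, s3, s4, s5}, keep only states in Sat with every successor in Z. Z1 = {s0, s1, s2, s3, s5}; Z2 = {s0, s2, s3, s5}; fixed.
Sat(AG A[safe U EX (~alarm -> safe)]) = {s0, s2, s3, s5}
|Sat(AG A[safe U EX (~alarm -> safe)])| = |{s0, s2, s3, s5}| = 4.

4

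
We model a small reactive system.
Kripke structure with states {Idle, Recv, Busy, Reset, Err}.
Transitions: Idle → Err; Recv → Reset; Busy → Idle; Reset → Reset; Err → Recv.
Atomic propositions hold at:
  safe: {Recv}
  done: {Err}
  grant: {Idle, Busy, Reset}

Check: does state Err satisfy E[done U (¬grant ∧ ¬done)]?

Yes

Sat(¬grant) = {Recv, Err}
Sat(¬done) = {Idle, Recv, Busy, Reset}
Sat(¬grant ∧ ¬done) = {Recv}
E[done U (¬grant ∧ ¬done)]: least fixpoint, start Z0 = Sat((¬grant ∧ ¬done)) = {Recv}, add states in Sat(done) with some successor in Z. Z1 = {Recv, Err}; fixed.
Sat(E[done U (¬grant ∧ ¬done)]) = {Recv, Err}
Err ∈ Sat(E[done U (¬grant ∧ ¬done)]) = {Recv, Err}, so the formula holds at Err.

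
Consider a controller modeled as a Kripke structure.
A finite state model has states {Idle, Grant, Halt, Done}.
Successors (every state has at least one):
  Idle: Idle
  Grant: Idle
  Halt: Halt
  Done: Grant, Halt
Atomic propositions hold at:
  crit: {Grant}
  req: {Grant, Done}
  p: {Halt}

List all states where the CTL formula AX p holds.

Sat(AX p) = {s : every successor in {Halt}} = {Halt}

{Halt}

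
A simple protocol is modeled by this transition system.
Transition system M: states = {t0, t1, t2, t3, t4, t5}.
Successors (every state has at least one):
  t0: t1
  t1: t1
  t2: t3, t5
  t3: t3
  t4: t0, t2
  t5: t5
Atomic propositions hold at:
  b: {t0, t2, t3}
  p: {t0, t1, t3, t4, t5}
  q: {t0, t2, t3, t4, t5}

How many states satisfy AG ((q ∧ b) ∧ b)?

Sat(q ∧ b) = {t0, t2, t3}
Sat((q ∧ b) ∧ b) = {t0, t2, t3}
AG ((q ∧ b) ∧ b): greatest fixpoint, start Z0 = {t0, t2, t3}, keep only states in Sat with every successor in Z. Z1 = {t3}; fixed.
Sat(AG ((q ∧ b) ∧ b)) = {t3}
|Sat(AG ((q ∧ b) ∧ b))| = |{t3}| = 1.

1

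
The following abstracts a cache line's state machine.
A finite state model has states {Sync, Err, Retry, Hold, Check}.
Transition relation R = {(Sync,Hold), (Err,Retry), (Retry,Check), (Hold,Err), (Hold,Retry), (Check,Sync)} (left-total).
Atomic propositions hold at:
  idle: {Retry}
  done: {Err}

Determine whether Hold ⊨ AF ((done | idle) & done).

Sat(done | idle) = {Err, Retry}
Sat((done | idle) & done) = {Err}
AF ((done | idle) & done): least fixpoint, start Z0 = {Err}, add states with every successor in Z. Already a fixed point.
Sat(AF ((done | idle) & done)) = {Err}
Hold ∉ Sat(AF ((done | idle) & done)) = {Err}, so the formula does not hold at Hold.

No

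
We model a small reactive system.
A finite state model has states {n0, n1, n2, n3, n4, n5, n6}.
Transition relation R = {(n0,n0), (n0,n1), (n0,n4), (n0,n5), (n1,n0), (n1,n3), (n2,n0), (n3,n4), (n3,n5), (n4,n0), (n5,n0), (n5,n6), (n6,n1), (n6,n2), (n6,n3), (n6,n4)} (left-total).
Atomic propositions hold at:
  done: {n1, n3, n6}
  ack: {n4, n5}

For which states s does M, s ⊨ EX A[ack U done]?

A[ack U done]: least fixpoint, start Z0 = Sat(done) = {n1, n3, n6}, add states in Sat(ack) with every successor in Z. Already a fixed point.
Sat(A[ack U done]) = {n1, n3, n6}
Sat(EX A[ack U done]) = {s : some successor in {n1, n3, n6}} = {n0, n1, n5, n6}

{n0, n1, n5, n6}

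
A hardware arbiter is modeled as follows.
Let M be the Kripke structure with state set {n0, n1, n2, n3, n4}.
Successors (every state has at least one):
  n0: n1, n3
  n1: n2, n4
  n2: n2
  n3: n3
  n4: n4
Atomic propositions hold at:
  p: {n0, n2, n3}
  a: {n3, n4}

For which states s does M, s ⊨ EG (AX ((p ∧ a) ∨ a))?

{n3, n4}

Sat(p ∧ a) = {n3}
Sat((p ∧ a) ∨ a) = {n3, n4}
Sat(AX ((p ∧ a) ∨ a)) = {s : every successor in {n3, n4}} = {n3, n4}
EG (AX ((p ∧ a) ∨ a)): greatest fixpoint, start Z0 = {n3, n4}, keep only states in Sat with some successor in Z. Already a fixed point.
Sat(EG (AX ((p ∧ a) ∨ a))) = {n3, n4}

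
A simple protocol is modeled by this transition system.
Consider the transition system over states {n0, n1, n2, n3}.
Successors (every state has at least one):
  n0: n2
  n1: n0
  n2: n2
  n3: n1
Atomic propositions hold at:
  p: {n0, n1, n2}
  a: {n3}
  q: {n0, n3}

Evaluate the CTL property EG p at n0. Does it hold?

Yes

EG p: greatest fixpoint, start Z0 = {n0, n1, n2}, keep only states in Sat with some successor in Z. Already a fixed point.
Sat(EG p) = {n0, n1, n2}
n0 ∈ Sat(EG p) = {n0, n1, n2}, so the formula holds at n0.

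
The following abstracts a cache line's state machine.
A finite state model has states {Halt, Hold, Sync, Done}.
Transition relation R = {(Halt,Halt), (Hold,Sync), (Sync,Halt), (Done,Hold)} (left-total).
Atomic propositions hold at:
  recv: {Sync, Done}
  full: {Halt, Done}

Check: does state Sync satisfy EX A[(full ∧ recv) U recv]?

No

Sat(full ∧ recv) = {Done}
A[(full ∧ recv) U recv]: least fixpoint, start Z0 = Sat(recv) = {Sync, Done}, add states in Sat(full ∧ recv) with every successor in Z. Already a fixed point.
Sat(A[(full ∧ recv) U recv]) = {Sync, Done}
Sat(EX A[(full ∧ recv) U recv]) = {s : some successor in {Sync, Done}} = {Hold}
Sync ∉ Sat(EX A[(full ∧ recv) U recv]) = {Hold}, so the formula does not hold at Sync.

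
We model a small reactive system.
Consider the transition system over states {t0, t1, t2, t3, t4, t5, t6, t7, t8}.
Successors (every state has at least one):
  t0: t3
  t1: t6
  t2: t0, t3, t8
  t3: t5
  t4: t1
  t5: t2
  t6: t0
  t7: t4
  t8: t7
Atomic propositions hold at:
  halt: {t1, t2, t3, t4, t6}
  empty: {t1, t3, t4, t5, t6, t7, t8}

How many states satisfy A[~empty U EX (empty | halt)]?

8

Sat(~empty) = {t0, t2}
Sat(empty | halt) = {t1, t2, t3, t4, t5, t6, t7, t8}
Sat(EX (empty | halt)) = {s : some successor in {t1, t2, t3, t4, t5, t6, t7, t8}} = {t0, t1, t2, t3, t4, t5, t7, t8}
A[~empty U EX (empty | halt)]: least fixpoint, start Z0 = Sat(EX (empty | halt)) = {t0, t1, t2, t3, t4, t5, t7, t8}, add states in Sat(~empty) with every successor in Z. Already a fixed point.
Sat(A[~empty U EX (empty | halt)]) = {t0, t1, t2, t3, t4, t5, t7, t8}
|Sat(A[~empty U EX (empty | halt)])| = |{t0, t1, t2, t3, t4, t5, t7, t8}| = 8.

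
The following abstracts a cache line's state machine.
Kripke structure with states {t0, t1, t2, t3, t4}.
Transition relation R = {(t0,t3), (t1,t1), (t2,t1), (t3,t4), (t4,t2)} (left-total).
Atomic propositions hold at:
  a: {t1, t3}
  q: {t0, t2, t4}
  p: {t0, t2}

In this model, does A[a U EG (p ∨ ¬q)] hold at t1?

Sat(¬q) = {t1, t3}
Sat(p ∨ ¬q) = {t0, t1, t2, t3}
EG (p ∨ ¬q): greatest fixpoint, start Z0 = {t0, t1, t2, t3}, keep only states in Sat with some successor in Z. Z1 = {t0, t1, t2}; Z2 = {t1, t2}; fixed.
Sat(EG (p ∨ ¬q)) = {t1, t2}
A[a U EG (p ∨ ¬q)]: least fixpoint, start Z0 = Sat(EG (p ∨ ¬q)) = {t1, t2}, add states in Sat(a) with every successor in Z. Already a fixed point.
Sat(A[a U EG (p ∨ ¬q)]) = {t1, t2}
t1 ∈ Sat(A[a U EG (p ∨ ¬q)]) = {t1, t2}, so the formula holds at t1.

Yes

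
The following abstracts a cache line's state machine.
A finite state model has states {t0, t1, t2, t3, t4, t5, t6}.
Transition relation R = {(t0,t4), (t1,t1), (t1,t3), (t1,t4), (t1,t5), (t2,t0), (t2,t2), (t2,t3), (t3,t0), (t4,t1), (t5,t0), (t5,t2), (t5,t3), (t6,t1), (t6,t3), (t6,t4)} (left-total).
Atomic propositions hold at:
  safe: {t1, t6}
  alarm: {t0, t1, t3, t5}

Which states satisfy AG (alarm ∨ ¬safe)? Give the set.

{t0, t1, t2, t3, t4, t5}

Sat(¬safe) = {t0, t2, t3, t4, t5}
Sat(alarm ∨ ¬safe) = {t0, t1, t2, t3, t4, t5}
AG (alarm ∨ ¬safe): greatest fixpoint, start Z0 = {t0, t1, t2, t3, t4, t5}, keep only states in Sat with every successor in Z. Already a fixed point.
Sat(AG (alarm ∨ ¬safe)) = {t0, t1, t2, t3, t4, t5}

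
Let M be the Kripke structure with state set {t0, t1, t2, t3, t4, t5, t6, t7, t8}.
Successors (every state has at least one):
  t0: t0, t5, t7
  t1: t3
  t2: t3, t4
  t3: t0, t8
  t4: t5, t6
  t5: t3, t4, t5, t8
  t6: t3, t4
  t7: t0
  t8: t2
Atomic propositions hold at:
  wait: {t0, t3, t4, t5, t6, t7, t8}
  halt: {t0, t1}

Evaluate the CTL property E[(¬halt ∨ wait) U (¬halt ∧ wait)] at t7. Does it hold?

Sat(¬halt) = {t2, t3, t4, t5, t6, t7, t8}
Sat(¬halt ∨ wait) = {t0, t2, t3, t4, t5, t6, t7, t8}
Sat(¬halt ∧ wait) = {t3, t4, t5, t6, t7, t8}
E[(¬halt ∨ wait) U (¬halt ∧ wait)]: least fixpoint, start Z0 = Sat((¬halt ∧ wait)) = {t3, t4, t5, t6, t7, t8}, add states in Sat(¬halt ∨ wait) with some successor in Z. Z1 = {t0, t2, t3, t4, t5, t6, t7, t8}; fixed.
Sat(E[(¬halt ∨ wait) U (¬halt ∧ wait)]) = {t0, t2, t3, t4, t5, t6, t7, t8}
t7 ∈ Sat(E[(¬halt ∨ wait) U (¬halt ∧ wait)]) = {t0, t2, t3, t4, t5, t6, t7, t8}, so the formula holds at t7.

Yes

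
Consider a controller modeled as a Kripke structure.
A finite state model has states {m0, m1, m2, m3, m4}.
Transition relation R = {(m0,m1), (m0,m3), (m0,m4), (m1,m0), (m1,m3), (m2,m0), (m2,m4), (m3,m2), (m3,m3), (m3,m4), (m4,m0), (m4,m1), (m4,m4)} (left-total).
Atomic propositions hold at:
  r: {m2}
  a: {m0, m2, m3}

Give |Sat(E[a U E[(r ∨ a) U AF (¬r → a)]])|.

4

Sat(r ∨ a) = {m0, m2, m3}
Sat(¬r) = {m0, m1, m3, m4}
Sat(¬r → a) = {m0, m2, m3}
AF (¬r → a): least fixpoint, start Z0 = {m0, m2, m3}, add states with every successor in Z. Z1 = {m0, m1, m2, m3}; fixed.
Sat(AF (¬r → a)) = {m0, m1, m2, m3}
E[(r ∨ a) U AF (¬r → a)]: least fixpoint, start Z0 = Sat(AF (¬r → a)) = {m0, m1, m2, m3}, add states in Sat(r ∨ a) with some successor in Z. Already a fixed point.
Sat(E[(r ∨ a) U AF (¬r → a)]) = {m0, m1, m2, m3}
E[a U E[(r ∨ a) U AF (¬r → a)]]: least fixpoint, start Z0 = Sat(E[(r ∨ a) U AF (¬r → a)]) = {m0, m1, m2, m3}, add states in Sat(a) with some successor in Z. Already a fixed point.
Sat(E[a U E[(r ∨ a) U AF (¬r → a)]]) = {m0, m1, m2, m3}
|Sat(E[a U E[(r ∨ a) U AF (¬r → a)]])| = |{m0, m1, m2, m3}| = 4.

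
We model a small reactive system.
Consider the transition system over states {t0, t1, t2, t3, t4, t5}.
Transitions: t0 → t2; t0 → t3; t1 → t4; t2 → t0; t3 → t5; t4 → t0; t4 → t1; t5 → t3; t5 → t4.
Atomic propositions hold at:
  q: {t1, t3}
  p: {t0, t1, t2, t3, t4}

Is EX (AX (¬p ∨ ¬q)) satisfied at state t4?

Sat(¬p) = {t5}
Sat(¬q) = {t0, t2, t4, t5}
Sat(¬p ∨ ¬q) = {t0, t2, t4, t5}
Sat(AX (¬p ∨ ¬q)) = {s : every successor in {t0, t2, t4, t5}} = {t1, t2, t3}
Sat(EX (AX (¬p ∨ ¬q))) = {s : some successor in {t1, t2, t3}} = {t0, t4, t5}
t4 ∈ Sat(EX (AX (¬p ∨ ¬q))) = {t0, t4, t5}, so the formula holds at t4.

Yes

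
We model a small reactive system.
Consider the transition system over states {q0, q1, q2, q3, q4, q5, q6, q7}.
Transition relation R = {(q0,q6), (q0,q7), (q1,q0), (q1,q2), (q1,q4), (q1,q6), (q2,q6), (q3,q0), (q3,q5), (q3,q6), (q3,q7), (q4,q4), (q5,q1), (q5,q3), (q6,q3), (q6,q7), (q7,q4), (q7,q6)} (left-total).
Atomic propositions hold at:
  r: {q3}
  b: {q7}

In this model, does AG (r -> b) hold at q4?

Yes

Sat(r -> b) = {q0, q1, q2, q4, q5, q6, q7}
AG (r -> b): greatest fixpoint, start Z0 = {q0, q1, q2, q4, q5, q6, q7}, keep only states in Sat with every successor in Z. Z1 = {q0, q1, q2, q4, q7}; Z2 = {q4}; fixed.
Sat(AG (r -> b)) = {q4}
q4 ∈ Sat(AG (r -> b)) = {q4}, so the formula holds at q4.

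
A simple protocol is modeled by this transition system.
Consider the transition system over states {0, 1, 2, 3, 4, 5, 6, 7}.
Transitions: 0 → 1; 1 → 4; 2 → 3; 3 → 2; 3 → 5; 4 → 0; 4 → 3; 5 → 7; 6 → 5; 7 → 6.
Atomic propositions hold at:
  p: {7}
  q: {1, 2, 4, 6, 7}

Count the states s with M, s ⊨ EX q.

Sat(EX q) = {s : some successor in {1, 2, 4, 6, 7}} = {0, 1, 3, 5, 7}
|Sat(EX q)| = |{0, 1, 3, 5, 7}| = 5.

5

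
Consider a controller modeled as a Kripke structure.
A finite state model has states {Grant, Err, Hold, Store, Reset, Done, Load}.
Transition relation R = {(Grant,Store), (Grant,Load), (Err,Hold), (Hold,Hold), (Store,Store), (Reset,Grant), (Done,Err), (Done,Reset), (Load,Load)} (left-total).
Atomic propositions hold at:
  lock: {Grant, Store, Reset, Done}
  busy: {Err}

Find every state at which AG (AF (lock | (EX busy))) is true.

{Store}

Sat(EX busy) = {s : some successor in {Err}} = {Done}
Sat(lock | (EX busy)) = {Grant, Store, Reset, Done}
AF (lock | (EX busy)): least fixpoint, start Z0 = {Grant, Store, Reset, Done}, add states with every successor in Z. Already a fixed point.
Sat(AF (lock | (EX busy))) = {Grant, Store, Reset, Done}
AG (AF (lock | (EX busy))): greatest fixpoint, start Z0 = {Grant, Store, Reset, Done}, keep only states in Sat with every successor in Z. Z1 = {Store, Reset}; Z2 = {Store}; fixed.
Sat(AG (AF (lock | (EX busy)))) = {Store}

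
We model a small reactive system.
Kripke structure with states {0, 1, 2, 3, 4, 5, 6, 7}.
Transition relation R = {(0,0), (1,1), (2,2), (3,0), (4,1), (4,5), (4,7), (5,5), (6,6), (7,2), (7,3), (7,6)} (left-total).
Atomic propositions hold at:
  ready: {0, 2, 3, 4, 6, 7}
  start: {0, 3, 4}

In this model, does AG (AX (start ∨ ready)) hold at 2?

Yes

Sat(start ∨ ready) = {0, 2, 3, 4, 6, 7}
Sat(AX (start ∨ ready)) = {s : every successor in {0, 2, 3, 4, 6, 7}} = {0, 2, 3, 6, 7}
AG (AX (start ∨ ready)): greatest fixpoint, start Z0 = {0, 2, 3, 6, 7}, keep only states in Sat with every successor in Z. Already a fixed point.
Sat(AG (AX (start ∨ ready))) = {0, 2, 3, 6, 7}
2 ∈ Sat(AG (AX (start ∨ ready))) = {0, 2, 3, 6, 7}, so the formula holds at 2.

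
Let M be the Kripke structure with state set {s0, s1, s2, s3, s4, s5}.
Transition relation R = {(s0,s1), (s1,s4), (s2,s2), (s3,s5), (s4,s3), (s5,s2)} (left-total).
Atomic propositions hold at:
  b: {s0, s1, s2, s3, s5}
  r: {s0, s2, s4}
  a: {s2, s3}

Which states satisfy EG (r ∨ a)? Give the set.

{s2}

Sat(r ∨ a) = {s0, s2, s3, s4}
EG (r ∨ a): greatest fixpoint, start Z0 = {s0, s2, s3, s4}, keep only states in Sat with some successor in Z. Z1 = {s2, s4}; Z2 = {s2}; fixed.
Sat(EG (r ∨ a)) = {s2}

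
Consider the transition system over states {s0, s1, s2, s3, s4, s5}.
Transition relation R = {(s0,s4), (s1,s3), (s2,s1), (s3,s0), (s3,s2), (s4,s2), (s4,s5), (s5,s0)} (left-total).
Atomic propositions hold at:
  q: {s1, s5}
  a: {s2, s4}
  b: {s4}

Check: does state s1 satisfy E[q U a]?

No

E[q U a]: least fixpoint, start Z0 = Sat(a) = {s2, s4}, add states in Sat(q) with some successor in Z. Already a fixed point.
Sat(E[q U a]) = {s2, s4}
s1 ∉ Sat(E[q U a]) = {s2, s4}, so the formula does not hold at s1.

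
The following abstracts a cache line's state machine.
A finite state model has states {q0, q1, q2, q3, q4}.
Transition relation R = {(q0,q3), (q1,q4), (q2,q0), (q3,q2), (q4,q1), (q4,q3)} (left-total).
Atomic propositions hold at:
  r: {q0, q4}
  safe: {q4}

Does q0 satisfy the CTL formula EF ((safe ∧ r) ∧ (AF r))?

No

Sat(safe ∧ r) = {q4}
AF r: least fixpoint, start Z0 = {q0, q4}, add states with every successor in Z. Z1 = {q0, q1, q2, q4}; Z2 = {q0, q1, q2, q3, q4}; fixed.
Sat(AF r) = {q0, q1, q2, q3, q4}
Sat((safe ∧ r) ∧ (AF r)) = {q4}
EF ((safe ∧ r) ∧ (AF r)): least fixpoint, start Z0 = {q4}, add states with some successor in Z. Z1 = {q1, q4}; fixed.
Sat(EF ((safe ∧ r) ∧ (AF r))) = {q1, q4}
q0 ∉ Sat(EF ((safe ∧ r) ∧ (AF r))) = {q1, q4}, so the formula does not hold at q0.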